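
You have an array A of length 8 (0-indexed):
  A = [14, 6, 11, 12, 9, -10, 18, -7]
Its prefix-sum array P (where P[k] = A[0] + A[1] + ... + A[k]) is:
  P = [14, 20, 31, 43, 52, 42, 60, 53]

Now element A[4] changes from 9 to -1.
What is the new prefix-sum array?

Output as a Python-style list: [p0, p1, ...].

Answer: [14, 20, 31, 43, 42, 32, 50, 43]

Derivation:
Change: A[4] 9 -> -1, delta = -10
P[k] for k < 4: unchanged (A[4] not included)
P[k] for k >= 4: shift by delta = -10
  P[0] = 14 + 0 = 14
  P[1] = 20 + 0 = 20
  P[2] = 31 + 0 = 31
  P[3] = 43 + 0 = 43
  P[4] = 52 + -10 = 42
  P[5] = 42 + -10 = 32
  P[6] = 60 + -10 = 50
  P[7] = 53 + -10 = 43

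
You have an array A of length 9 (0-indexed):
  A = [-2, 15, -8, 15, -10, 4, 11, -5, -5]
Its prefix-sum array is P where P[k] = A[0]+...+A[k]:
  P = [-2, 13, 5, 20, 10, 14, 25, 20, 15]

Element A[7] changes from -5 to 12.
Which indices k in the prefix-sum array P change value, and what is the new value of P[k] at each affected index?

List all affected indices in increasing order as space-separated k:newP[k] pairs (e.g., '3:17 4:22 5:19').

P[k] = A[0] + ... + A[k]
P[k] includes A[7] iff k >= 7
Affected indices: 7, 8, ..., 8; delta = 17
  P[7]: 20 + 17 = 37
  P[8]: 15 + 17 = 32

Answer: 7:37 8:32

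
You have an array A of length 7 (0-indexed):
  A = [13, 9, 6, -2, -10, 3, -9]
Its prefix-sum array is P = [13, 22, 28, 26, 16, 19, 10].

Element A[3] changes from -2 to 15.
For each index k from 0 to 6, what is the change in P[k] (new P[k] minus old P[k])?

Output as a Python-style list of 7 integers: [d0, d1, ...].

Answer: [0, 0, 0, 17, 17, 17, 17]

Derivation:
Element change: A[3] -2 -> 15, delta = 17
For k < 3: P[k] unchanged, delta_P[k] = 0
For k >= 3: P[k] shifts by exactly 17
Delta array: [0, 0, 0, 17, 17, 17, 17]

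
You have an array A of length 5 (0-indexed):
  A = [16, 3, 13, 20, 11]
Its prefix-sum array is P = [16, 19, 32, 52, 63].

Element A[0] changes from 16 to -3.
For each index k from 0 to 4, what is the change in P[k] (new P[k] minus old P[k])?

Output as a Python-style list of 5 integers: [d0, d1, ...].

Element change: A[0] 16 -> -3, delta = -19
For k < 0: P[k] unchanged, delta_P[k] = 0
For k >= 0: P[k] shifts by exactly -19
Delta array: [-19, -19, -19, -19, -19]

Answer: [-19, -19, -19, -19, -19]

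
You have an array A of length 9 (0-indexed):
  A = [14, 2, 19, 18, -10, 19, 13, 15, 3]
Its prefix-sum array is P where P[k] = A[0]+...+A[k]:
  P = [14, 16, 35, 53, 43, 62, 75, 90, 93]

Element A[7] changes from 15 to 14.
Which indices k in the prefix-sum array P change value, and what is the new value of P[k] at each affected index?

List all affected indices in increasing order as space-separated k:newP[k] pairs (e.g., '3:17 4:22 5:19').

P[k] = A[0] + ... + A[k]
P[k] includes A[7] iff k >= 7
Affected indices: 7, 8, ..., 8; delta = -1
  P[7]: 90 + -1 = 89
  P[8]: 93 + -1 = 92

Answer: 7:89 8:92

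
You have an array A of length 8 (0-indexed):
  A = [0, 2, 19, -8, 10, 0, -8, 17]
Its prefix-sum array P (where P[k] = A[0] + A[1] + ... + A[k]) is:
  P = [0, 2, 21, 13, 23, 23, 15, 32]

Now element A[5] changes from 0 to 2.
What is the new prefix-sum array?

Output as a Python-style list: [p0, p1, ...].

Answer: [0, 2, 21, 13, 23, 25, 17, 34]

Derivation:
Change: A[5] 0 -> 2, delta = 2
P[k] for k < 5: unchanged (A[5] not included)
P[k] for k >= 5: shift by delta = 2
  P[0] = 0 + 0 = 0
  P[1] = 2 + 0 = 2
  P[2] = 21 + 0 = 21
  P[3] = 13 + 0 = 13
  P[4] = 23 + 0 = 23
  P[5] = 23 + 2 = 25
  P[6] = 15 + 2 = 17
  P[7] = 32 + 2 = 34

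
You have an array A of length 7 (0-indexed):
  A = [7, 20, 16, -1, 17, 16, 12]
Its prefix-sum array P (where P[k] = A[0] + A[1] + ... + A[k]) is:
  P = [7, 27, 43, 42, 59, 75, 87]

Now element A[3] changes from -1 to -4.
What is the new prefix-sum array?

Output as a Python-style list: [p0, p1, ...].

Change: A[3] -1 -> -4, delta = -3
P[k] for k < 3: unchanged (A[3] not included)
P[k] for k >= 3: shift by delta = -3
  P[0] = 7 + 0 = 7
  P[1] = 27 + 0 = 27
  P[2] = 43 + 0 = 43
  P[3] = 42 + -3 = 39
  P[4] = 59 + -3 = 56
  P[5] = 75 + -3 = 72
  P[6] = 87 + -3 = 84

Answer: [7, 27, 43, 39, 56, 72, 84]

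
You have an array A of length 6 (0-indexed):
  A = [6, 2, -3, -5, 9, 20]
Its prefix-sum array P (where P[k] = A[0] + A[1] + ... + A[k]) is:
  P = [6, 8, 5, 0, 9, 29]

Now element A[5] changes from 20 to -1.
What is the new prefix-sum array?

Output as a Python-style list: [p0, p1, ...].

Answer: [6, 8, 5, 0, 9, 8]

Derivation:
Change: A[5] 20 -> -1, delta = -21
P[k] for k < 5: unchanged (A[5] not included)
P[k] for k >= 5: shift by delta = -21
  P[0] = 6 + 0 = 6
  P[1] = 8 + 0 = 8
  P[2] = 5 + 0 = 5
  P[3] = 0 + 0 = 0
  P[4] = 9 + 0 = 9
  P[5] = 29 + -21 = 8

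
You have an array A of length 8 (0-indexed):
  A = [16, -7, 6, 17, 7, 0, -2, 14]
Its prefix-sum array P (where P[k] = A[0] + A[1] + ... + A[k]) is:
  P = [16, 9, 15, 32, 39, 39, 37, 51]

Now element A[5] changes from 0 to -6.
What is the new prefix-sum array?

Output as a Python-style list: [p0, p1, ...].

Answer: [16, 9, 15, 32, 39, 33, 31, 45]

Derivation:
Change: A[5] 0 -> -6, delta = -6
P[k] for k < 5: unchanged (A[5] not included)
P[k] for k >= 5: shift by delta = -6
  P[0] = 16 + 0 = 16
  P[1] = 9 + 0 = 9
  P[2] = 15 + 0 = 15
  P[3] = 32 + 0 = 32
  P[4] = 39 + 0 = 39
  P[5] = 39 + -6 = 33
  P[6] = 37 + -6 = 31
  P[7] = 51 + -6 = 45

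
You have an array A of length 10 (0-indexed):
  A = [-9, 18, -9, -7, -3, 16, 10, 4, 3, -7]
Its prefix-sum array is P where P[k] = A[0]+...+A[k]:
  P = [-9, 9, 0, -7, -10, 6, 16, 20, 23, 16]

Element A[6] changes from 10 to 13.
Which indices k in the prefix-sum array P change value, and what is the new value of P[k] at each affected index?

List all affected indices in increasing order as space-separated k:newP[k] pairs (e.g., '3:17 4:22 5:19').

Answer: 6:19 7:23 8:26 9:19

Derivation:
P[k] = A[0] + ... + A[k]
P[k] includes A[6] iff k >= 6
Affected indices: 6, 7, ..., 9; delta = 3
  P[6]: 16 + 3 = 19
  P[7]: 20 + 3 = 23
  P[8]: 23 + 3 = 26
  P[9]: 16 + 3 = 19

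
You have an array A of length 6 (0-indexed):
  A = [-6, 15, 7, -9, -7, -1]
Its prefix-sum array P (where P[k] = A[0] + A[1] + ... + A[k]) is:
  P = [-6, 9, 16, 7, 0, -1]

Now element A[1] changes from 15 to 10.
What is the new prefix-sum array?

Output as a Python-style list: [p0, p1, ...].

Answer: [-6, 4, 11, 2, -5, -6]

Derivation:
Change: A[1] 15 -> 10, delta = -5
P[k] for k < 1: unchanged (A[1] not included)
P[k] for k >= 1: shift by delta = -5
  P[0] = -6 + 0 = -6
  P[1] = 9 + -5 = 4
  P[2] = 16 + -5 = 11
  P[3] = 7 + -5 = 2
  P[4] = 0 + -5 = -5
  P[5] = -1 + -5 = -6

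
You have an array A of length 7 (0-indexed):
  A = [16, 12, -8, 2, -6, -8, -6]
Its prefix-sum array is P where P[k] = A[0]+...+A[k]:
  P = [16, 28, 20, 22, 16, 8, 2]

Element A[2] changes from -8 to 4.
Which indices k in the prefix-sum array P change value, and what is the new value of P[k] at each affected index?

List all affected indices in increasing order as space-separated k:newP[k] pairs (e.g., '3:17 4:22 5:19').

P[k] = A[0] + ... + A[k]
P[k] includes A[2] iff k >= 2
Affected indices: 2, 3, ..., 6; delta = 12
  P[2]: 20 + 12 = 32
  P[3]: 22 + 12 = 34
  P[4]: 16 + 12 = 28
  P[5]: 8 + 12 = 20
  P[6]: 2 + 12 = 14

Answer: 2:32 3:34 4:28 5:20 6:14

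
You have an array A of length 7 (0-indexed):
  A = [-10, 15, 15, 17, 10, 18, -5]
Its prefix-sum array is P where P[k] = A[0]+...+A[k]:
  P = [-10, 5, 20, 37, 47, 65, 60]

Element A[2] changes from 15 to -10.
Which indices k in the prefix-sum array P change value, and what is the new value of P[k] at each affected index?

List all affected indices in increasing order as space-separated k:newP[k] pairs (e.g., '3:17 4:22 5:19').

Answer: 2:-5 3:12 4:22 5:40 6:35

Derivation:
P[k] = A[0] + ... + A[k]
P[k] includes A[2] iff k >= 2
Affected indices: 2, 3, ..., 6; delta = -25
  P[2]: 20 + -25 = -5
  P[3]: 37 + -25 = 12
  P[4]: 47 + -25 = 22
  P[5]: 65 + -25 = 40
  P[6]: 60 + -25 = 35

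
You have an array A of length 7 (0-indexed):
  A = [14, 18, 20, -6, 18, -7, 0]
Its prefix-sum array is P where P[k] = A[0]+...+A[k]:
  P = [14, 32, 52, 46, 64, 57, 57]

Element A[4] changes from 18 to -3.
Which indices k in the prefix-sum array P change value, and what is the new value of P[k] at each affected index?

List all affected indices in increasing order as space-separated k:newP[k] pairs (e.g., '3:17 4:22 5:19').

Answer: 4:43 5:36 6:36

Derivation:
P[k] = A[0] + ... + A[k]
P[k] includes A[4] iff k >= 4
Affected indices: 4, 5, ..., 6; delta = -21
  P[4]: 64 + -21 = 43
  P[5]: 57 + -21 = 36
  P[6]: 57 + -21 = 36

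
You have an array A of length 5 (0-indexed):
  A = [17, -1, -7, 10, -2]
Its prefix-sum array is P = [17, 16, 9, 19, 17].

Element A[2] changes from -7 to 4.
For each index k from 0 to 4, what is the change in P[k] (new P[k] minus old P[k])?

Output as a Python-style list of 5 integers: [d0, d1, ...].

Answer: [0, 0, 11, 11, 11]

Derivation:
Element change: A[2] -7 -> 4, delta = 11
For k < 2: P[k] unchanged, delta_P[k] = 0
For k >= 2: P[k] shifts by exactly 11
Delta array: [0, 0, 11, 11, 11]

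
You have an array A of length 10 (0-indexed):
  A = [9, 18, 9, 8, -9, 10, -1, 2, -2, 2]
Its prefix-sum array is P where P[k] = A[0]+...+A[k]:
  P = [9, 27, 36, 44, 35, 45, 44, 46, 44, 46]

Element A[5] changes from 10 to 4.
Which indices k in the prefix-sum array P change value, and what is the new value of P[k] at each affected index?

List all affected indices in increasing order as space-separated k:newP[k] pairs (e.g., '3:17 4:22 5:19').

P[k] = A[0] + ... + A[k]
P[k] includes A[5] iff k >= 5
Affected indices: 5, 6, ..., 9; delta = -6
  P[5]: 45 + -6 = 39
  P[6]: 44 + -6 = 38
  P[7]: 46 + -6 = 40
  P[8]: 44 + -6 = 38
  P[9]: 46 + -6 = 40

Answer: 5:39 6:38 7:40 8:38 9:40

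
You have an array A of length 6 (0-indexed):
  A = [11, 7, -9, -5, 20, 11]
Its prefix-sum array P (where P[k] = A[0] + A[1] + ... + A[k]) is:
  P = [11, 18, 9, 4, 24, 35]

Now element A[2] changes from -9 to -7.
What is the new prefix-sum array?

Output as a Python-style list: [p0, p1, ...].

Answer: [11, 18, 11, 6, 26, 37]

Derivation:
Change: A[2] -9 -> -7, delta = 2
P[k] for k < 2: unchanged (A[2] not included)
P[k] for k >= 2: shift by delta = 2
  P[0] = 11 + 0 = 11
  P[1] = 18 + 0 = 18
  P[2] = 9 + 2 = 11
  P[3] = 4 + 2 = 6
  P[4] = 24 + 2 = 26
  P[5] = 35 + 2 = 37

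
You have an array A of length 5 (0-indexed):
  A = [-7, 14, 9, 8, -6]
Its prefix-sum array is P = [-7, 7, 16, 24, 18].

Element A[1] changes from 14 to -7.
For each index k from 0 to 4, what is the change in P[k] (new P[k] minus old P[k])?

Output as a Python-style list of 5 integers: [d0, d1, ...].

Answer: [0, -21, -21, -21, -21]

Derivation:
Element change: A[1] 14 -> -7, delta = -21
For k < 1: P[k] unchanged, delta_P[k] = 0
For k >= 1: P[k] shifts by exactly -21
Delta array: [0, -21, -21, -21, -21]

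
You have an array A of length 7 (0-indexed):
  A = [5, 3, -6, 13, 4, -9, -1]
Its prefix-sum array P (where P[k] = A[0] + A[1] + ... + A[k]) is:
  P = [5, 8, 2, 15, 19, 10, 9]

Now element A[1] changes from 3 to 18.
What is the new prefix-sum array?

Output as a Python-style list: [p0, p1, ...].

Answer: [5, 23, 17, 30, 34, 25, 24]

Derivation:
Change: A[1] 3 -> 18, delta = 15
P[k] for k < 1: unchanged (A[1] not included)
P[k] for k >= 1: shift by delta = 15
  P[0] = 5 + 0 = 5
  P[1] = 8 + 15 = 23
  P[2] = 2 + 15 = 17
  P[3] = 15 + 15 = 30
  P[4] = 19 + 15 = 34
  P[5] = 10 + 15 = 25
  P[6] = 9 + 15 = 24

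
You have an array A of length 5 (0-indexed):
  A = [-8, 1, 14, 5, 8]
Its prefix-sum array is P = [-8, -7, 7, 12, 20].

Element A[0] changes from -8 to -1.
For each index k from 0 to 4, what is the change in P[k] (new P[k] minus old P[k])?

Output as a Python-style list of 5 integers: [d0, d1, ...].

Element change: A[0] -8 -> -1, delta = 7
For k < 0: P[k] unchanged, delta_P[k] = 0
For k >= 0: P[k] shifts by exactly 7
Delta array: [7, 7, 7, 7, 7]

Answer: [7, 7, 7, 7, 7]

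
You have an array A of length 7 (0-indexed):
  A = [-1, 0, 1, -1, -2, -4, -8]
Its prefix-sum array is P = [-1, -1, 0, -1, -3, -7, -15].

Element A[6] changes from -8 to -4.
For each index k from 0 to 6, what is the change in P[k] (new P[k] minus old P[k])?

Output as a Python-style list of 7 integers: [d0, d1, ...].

Answer: [0, 0, 0, 0, 0, 0, 4]

Derivation:
Element change: A[6] -8 -> -4, delta = 4
For k < 6: P[k] unchanged, delta_P[k] = 0
For k >= 6: P[k] shifts by exactly 4
Delta array: [0, 0, 0, 0, 0, 0, 4]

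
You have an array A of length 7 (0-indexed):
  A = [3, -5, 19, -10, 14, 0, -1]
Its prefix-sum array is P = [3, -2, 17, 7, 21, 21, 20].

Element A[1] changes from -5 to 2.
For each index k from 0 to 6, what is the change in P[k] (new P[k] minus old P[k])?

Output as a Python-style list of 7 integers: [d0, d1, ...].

Answer: [0, 7, 7, 7, 7, 7, 7]

Derivation:
Element change: A[1] -5 -> 2, delta = 7
For k < 1: P[k] unchanged, delta_P[k] = 0
For k >= 1: P[k] shifts by exactly 7
Delta array: [0, 7, 7, 7, 7, 7, 7]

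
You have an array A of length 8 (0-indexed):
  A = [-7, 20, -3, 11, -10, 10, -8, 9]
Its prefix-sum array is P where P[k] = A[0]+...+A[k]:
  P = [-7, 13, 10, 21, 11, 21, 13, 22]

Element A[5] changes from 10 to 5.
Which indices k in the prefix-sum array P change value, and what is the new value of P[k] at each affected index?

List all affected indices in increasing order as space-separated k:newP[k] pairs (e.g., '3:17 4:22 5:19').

P[k] = A[0] + ... + A[k]
P[k] includes A[5] iff k >= 5
Affected indices: 5, 6, ..., 7; delta = -5
  P[5]: 21 + -5 = 16
  P[6]: 13 + -5 = 8
  P[7]: 22 + -5 = 17

Answer: 5:16 6:8 7:17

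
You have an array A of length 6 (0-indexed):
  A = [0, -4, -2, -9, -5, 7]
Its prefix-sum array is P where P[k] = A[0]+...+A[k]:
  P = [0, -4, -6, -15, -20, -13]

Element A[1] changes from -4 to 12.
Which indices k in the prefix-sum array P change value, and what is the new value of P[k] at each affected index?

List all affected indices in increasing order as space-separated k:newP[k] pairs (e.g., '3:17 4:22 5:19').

P[k] = A[0] + ... + A[k]
P[k] includes A[1] iff k >= 1
Affected indices: 1, 2, ..., 5; delta = 16
  P[1]: -4 + 16 = 12
  P[2]: -6 + 16 = 10
  P[3]: -15 + 16 = 1
  P[4]: -20 + 16 = -4
  P[5]: -13 + 16 = 3

Answer: 1:12 2:10 3:1 4:-4 5:3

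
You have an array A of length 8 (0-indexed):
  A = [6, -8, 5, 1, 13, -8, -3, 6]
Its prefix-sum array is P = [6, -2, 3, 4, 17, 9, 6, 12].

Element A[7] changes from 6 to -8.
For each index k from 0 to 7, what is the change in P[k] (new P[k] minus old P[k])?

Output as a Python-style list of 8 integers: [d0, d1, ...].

Answer: [0, 0, 0, 0, 0, 0, 0, -14]

Derivation:
Element change: A[7] 6 -> -8, delta = -14
For k < 7: P[k] unchanged, delta_P[k] = 0
For k >= 7: P[k] shifts by exactly -14
Delta array: [0, 0, 0, 0, 0, 0, 0, -14]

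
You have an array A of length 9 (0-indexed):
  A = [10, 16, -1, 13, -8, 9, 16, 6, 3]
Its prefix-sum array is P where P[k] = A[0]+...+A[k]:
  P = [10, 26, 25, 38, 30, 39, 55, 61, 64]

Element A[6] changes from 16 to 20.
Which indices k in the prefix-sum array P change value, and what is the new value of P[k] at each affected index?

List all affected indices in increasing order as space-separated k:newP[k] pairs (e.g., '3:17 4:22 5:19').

P[k] = A[0] + ... + A[k]
P[k] includes A[6] iff k >= 6
Affected indices: 6, 7, ..., 8; delta = 4
  P[6]: 55 + 4 = 59
  P[7]: 61 + 4 = 65
  P[8]: 64 + 4 = 68

Answer: 6:59 7:65 8:68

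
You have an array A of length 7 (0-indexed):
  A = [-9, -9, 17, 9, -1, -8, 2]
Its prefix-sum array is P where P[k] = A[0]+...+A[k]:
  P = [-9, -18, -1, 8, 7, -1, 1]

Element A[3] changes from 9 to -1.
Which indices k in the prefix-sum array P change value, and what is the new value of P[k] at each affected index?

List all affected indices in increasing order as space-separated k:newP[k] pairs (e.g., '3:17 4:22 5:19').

Answer: 3:-2 4:-3 5:-11 6:-9

Derivation:
P[k] = A[0] + ... + A[k]
P[k] includes A[3] iff k >= 3
Affected indices: 3, 4, ..., 6; delta = -10
  P[3]: 8 + -10 = -2
  P[4]: 7 + -10 = -3
  P[5]: -1 + -10 = -11
  P[6]: 1 + -10 = -9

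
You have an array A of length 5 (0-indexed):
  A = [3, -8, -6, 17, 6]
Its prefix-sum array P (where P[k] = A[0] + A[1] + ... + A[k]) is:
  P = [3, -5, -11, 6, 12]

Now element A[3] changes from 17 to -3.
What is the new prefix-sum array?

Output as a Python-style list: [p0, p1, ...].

Change: A[3] 17 -> -3, delta = -20
P[k] for k < 3: unchanged (A[3] not included)
P[k] for k >= 3: shift by delta = -20
  P[0] = 3 + 0 = 3
  P[1] = -5 + 0 = -5
  P[2] = -11 + 0 = -11
  P[3] = 6 + -20 = -14
  P[4] = 12 + -20 = -8

Answer: [3, -5, -11, -14, -8]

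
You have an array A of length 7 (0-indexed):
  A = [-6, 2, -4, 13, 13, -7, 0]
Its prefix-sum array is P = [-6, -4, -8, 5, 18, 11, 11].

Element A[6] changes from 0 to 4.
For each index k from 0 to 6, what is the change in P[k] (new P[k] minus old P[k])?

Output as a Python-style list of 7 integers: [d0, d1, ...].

Answer: [0, 0, 0, 0, 0, 0, 4]

Derivation:
Element change: A[6] 0 -> 4, delta = 4
For k < 6: P[k] unchanged, delta_P[k] = 0
For k >= 6: P[k] shifts by exactly 4
Delta array: [0, 0, 0, 0, 0, 0, 4]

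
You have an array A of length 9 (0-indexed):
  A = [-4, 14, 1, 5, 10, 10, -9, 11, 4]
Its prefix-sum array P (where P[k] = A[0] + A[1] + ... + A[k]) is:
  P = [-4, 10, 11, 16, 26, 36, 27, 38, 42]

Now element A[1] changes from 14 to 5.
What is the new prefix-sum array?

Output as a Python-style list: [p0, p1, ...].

Answer: [-4, 1, 2, 7, 17, 27, 18, 29, 33]

Derivation:
Change: A[1] 14 -> 5, delta = -9
P[k] for k < 1: unchanged (A[1] not included)
P[k] for k >= 1: shift by delta = -9
  P[0] = -4 + 0 = -4
  P[1] = 10 + -9 = 1
  P[2] = 11 + -9 = 2
  P[3] = 16 + -9 = 7
  P[4] = 26 + -9 = 17
  P[5] = 36 + -9 = 27
  P[6] = 27 + -9 = 18
  P[7] = 38 + -9 = 29
  P[8] = 42 + -9 = 33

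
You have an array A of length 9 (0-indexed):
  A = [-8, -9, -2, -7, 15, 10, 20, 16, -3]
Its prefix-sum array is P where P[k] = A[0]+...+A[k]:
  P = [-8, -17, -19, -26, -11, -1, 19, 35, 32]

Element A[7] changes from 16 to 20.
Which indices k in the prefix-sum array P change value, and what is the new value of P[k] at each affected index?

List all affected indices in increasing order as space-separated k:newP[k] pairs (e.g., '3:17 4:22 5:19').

P[k] = A[0] + ... + A[k]
P[k] includes A[7] iff k >= 7
Affected indices: 7, 8, ..., 8; delta = 4
  P[7]: 35 + 4 = 39
  P[8]: 32 + 4 = 36

Answer: 7:39 8:36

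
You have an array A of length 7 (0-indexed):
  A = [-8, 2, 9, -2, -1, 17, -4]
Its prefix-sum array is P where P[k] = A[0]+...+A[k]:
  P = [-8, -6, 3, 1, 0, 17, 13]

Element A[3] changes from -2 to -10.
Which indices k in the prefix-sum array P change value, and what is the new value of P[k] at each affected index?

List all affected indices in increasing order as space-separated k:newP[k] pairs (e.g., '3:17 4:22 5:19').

P[k] = A[0] + ... + A[k]
P[k] includes A[3] iff k >= 3
Affected indices: 3, 4, ..., 6; delta = -8
  P[3]: 1 + -8 = -7
  P[4]: 0 + -8 = -8
  P[5]: 17 + -8 = 9
  P[6]: 13 + -8 = 5

Answer: 3:-7 4:-8 5:9 6:5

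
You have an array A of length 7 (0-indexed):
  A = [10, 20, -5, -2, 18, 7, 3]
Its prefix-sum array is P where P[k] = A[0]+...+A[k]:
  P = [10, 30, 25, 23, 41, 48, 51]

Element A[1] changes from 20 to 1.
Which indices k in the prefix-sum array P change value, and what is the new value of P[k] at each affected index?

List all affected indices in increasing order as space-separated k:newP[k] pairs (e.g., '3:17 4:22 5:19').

Answer: 1:11 2:6 3:4 4:22 5:29 6:32

Derivation:
P[k] = A[0] + ... + A[k]
P[k] includes A[1] iff k >= 1
Affected indices: 1, 2, ..., 6; delta = -19
  P[1]: 30 + -19 = 11
  P[2]: 25 + -19 = 6
  P[3]: 23 + -19 = 4
  P[4]: 41 + -19 = 22
  P[5]: 48 + -19 = 29
  P[6]: 51 + -19 = 32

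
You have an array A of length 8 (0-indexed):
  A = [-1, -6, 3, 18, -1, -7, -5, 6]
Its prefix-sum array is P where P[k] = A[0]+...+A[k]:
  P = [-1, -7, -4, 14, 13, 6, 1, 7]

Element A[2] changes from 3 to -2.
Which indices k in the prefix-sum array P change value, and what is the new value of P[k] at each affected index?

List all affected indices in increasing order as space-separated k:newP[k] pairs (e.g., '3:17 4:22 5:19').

Answer: 2:-9 3:9 4:8 5:1 6:-4 7:2

Derivation:
P[k] = A[0] + ... + A[k]
P[k] includes A[2] iff k >= 2
Affected indices: 2, 3, ..., 7; delta = -5
  P[2]: -4 + -5 = -9
  P[3]: 14 + -5 = 9
  P[4]: 13 + -5 = 8
  P[5]: 6 + -5 = 1
  P[6]: 1 + -5 = -4
  P[7]: 7 + -5 = 2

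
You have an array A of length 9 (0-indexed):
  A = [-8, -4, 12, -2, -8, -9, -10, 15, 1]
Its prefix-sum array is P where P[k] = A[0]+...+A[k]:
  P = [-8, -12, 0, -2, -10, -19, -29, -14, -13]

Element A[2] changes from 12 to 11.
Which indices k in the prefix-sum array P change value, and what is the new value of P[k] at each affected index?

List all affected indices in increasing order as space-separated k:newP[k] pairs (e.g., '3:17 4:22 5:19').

P[k] = A[0] + ... + A[k]
P[k] includes A[2] iff k >= 2
Affected indices: 2, 3, ..., 8; delta = -1
  P[2]: 0 + -1 = -1
  P[3]: -2 + -1 = -3
  P[4]: -10 + -1 = -11
  P[5]: -19 + -1 = -20
  P[6]: -29 + -1 = -30
  P[7]: -14 + -1 = -15
  P[8]: -13 + -1 = -14

Answer: 2:-1 3:-3 4:-11 5:-20 6:-30 7:-15 8:-14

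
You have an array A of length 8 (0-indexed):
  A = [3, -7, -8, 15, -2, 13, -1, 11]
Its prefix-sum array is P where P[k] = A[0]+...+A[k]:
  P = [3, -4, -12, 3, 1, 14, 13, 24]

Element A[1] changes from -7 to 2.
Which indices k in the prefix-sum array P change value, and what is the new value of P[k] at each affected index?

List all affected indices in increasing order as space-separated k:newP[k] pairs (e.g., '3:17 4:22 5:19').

P[k] = A[0] + ... + A[k]
P[k] includes A[1] iff k >= 1
Affected indices: 1, 2, ..., 7; delta = 9
  P[1]: -4 + 9 = 5
  P[2]: -12 + 9 = -3
  P[3]: 3 + 9 = 12
  P[4]: 1 + 9 = 10
  P[5]: 14 + 9 = 23
  P[6]: 13 + 9 = 22
  P[7]: 24 + 9 = 33

Answer: 1:5 2:-3 3:12 4:10 5:23 6:22 7:33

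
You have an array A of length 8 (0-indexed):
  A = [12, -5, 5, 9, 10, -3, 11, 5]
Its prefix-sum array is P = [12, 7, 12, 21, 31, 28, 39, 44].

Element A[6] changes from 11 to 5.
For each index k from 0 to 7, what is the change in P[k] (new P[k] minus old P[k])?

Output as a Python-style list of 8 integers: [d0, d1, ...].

Element change: A[6] 11 -> 5, delta = -6
For k < 6: P[k] unchanged, delta_P[k] = 0
For k >= 6: P[k] shifts by exactly -6
Delta array: [0, 0, 0, 0, 0, 0, -6, -6]

Answer: [0, 0, 0, 0, 0, 0, -6, -6]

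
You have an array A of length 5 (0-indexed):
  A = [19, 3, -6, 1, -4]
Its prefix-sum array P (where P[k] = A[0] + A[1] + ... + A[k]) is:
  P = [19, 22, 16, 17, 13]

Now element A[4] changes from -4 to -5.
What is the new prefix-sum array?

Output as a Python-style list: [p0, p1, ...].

Change: A[4] -4 -> -5, delta = -1
P[k] for k < 4: unchanged (A[4] not included)
P[k] for k >= 4: shift by delta = -1
  P[0] = 19 + 0 = 19
  P[1] = 22 + 0 = 22
  P[2] = 16 + 0 = 16
  P[3] = 17 + 0 = 17
  P[4] = 13 + -1 = 12

Answer: [19, 22, 16, 17, 12]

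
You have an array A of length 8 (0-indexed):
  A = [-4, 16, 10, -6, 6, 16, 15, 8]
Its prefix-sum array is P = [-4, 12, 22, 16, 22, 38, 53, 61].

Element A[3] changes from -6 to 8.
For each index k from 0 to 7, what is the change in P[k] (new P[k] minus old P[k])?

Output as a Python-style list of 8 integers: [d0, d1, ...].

Answer: [0, 0, 0, 14, 14, 14, 14, 14]

Derivation:
Element change: A[3] -6 -> 8, delta = 14
For k < 3: P[k] unchanged, delta_P[k] = 0
For k >= 3: P[k] shifts by exactly 14
Delta array: [0, 0, 0, 14, 14, 14, 14, 14]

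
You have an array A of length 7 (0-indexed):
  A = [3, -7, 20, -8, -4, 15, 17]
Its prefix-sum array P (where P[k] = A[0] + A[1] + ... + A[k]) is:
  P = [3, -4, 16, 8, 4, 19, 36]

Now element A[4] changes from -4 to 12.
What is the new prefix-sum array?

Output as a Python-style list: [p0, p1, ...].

Change: A[4] -4 -> 12, delta = 16
P[k] for k < 4: unchanged (A[4] not included)
P[k] for k >= 4: shift by delta = 16
  P[0] = 3 + 0 = 3
  P[1] = -4 + 0 = -4
  P[2] = 16 + 0 = 16
  P[3] = 8 + 0 = 8
  P[4] = 4 + 16 = 20
  P[5] = 19 + 16 = 35
  P[6] = 36 + 16 = 52

Answer: [3, -4, 16, 8, 20, 35, 52]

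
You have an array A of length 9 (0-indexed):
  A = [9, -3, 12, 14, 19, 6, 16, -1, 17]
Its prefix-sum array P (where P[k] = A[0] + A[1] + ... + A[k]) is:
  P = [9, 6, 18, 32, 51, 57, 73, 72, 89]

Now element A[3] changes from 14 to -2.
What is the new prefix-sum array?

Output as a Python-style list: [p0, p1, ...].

Answer: [9, 6, 18, 16, 35, 41, 57, 56, 73]

Derivation:
Change: A[3] 14 -> -2, delta = -16
P[k] for k < 3: unchanged (A[3] not included)
P[k] for k >= 3: shift by delta = -16
  P[0] = 9 + 0 = 9
  P[1] = 6 + 0 = 6
  P[2] = 18 + 0 = 18
  P[3] = 32 + -16 = 16
  P[4] = 51 + -16 = 35
  P[5] = 57 + -16 = 41
  P[6] = 73 + -16 = 57
  P[7] = 72 + -16 = 56
  P[8] = 89 + -16 = 73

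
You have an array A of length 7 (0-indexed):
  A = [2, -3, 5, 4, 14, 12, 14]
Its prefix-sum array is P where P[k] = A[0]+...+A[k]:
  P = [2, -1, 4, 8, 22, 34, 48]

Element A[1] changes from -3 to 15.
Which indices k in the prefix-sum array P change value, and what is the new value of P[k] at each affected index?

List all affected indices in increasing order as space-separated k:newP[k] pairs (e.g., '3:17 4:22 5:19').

Answer: 1:17 2:22 3:26 4:40 5:52 6:66

Derivation:
P[k] = A[0] + ... + A[k]
P[k] includes A[1] iff k >= 1
Affected indices: 1, 2, ..., 6; delta = 18
  P[1]: -1 + 18 = 17
  P[2]: 4 + 18 = 22
  P[3]: 8 + 18 = 26
  P[4]: 22 + 18 = 40
  P[5]: 34 + 18 = 52
  P[6]: 48 + 18 = 66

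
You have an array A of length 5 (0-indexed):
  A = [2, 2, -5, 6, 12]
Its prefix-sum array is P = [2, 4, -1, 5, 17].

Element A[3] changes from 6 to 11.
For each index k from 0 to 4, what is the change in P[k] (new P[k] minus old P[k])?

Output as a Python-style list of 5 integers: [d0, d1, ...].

Element change: A[3] 6 -> 11, delta = 5
For k < 3: P[k] unchanged, delta_P[k] = 0
For k >= 3: P[k] shifts by exactly 5
Delta array: [0, 0, 0, 5, 5]

Answer: [0, 0, 0, 5, 5]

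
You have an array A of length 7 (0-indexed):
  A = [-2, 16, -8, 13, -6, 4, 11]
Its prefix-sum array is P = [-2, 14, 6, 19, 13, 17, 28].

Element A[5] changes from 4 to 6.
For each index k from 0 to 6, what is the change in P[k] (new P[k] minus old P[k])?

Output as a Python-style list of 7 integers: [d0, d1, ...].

Element change: A[5] 4 -> 6, delta = 2
For k < 5: P[k] unchanged, delta_P[k] = 0
For k >= 5: P[k] shifts by exactly 2
Delta array: [0, 0, 0, 0, 0, 2, 2]

Answer: [0, 0, 0, 0, 0, 2, 2]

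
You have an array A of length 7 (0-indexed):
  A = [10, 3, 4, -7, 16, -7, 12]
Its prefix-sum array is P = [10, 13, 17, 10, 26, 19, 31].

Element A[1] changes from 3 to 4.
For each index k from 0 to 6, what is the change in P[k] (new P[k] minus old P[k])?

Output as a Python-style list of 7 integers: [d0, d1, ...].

Answer: [0, 1, 1, 1, 1, 1, 1]

Derivation:
Element change: A[1] 3 -> 4, delta = 1
For k < 1: P[k] unchanged, delta_P[k] = 0
For k >= 1: P[k] shifts by exactly 1
Delta array: [0, 1, 1, 1, 1, 1, 1]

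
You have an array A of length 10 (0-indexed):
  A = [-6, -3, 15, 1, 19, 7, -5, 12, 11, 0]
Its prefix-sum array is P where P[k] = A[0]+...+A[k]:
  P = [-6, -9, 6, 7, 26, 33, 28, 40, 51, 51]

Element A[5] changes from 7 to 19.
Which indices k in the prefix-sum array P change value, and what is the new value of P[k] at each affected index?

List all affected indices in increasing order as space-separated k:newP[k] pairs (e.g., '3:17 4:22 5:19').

P[k] = A[0] + ... + A[k]
P[k] includes A[5] iff k >= 5
Affected indices: 5, 6, ..., 9; delta = 12
  P[5]: 33 + 12 = 45
  P[6]: 28 + 12 = 40
  P[7]: 40 + 12 = 52
  P[8]: 51 + 12 = 63
  P[9]: 51 + 12 = 63

Answer: 5:45 6:40 7:52 8:63 9:63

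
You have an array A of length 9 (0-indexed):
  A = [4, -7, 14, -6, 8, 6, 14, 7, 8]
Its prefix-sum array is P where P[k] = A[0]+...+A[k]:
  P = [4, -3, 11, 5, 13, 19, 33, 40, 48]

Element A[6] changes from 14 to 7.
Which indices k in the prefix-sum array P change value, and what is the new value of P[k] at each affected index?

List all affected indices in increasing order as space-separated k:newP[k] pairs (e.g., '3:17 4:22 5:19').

Answer: 6:26 7:33 8:41

Derivation:
P[k] = A[0] + ... + A[k]
P[k] includes A[6] iff k >= 6
Affected indices: 6, 7, ..., 8; delta = -7
  P[6]: 33 + -7 = 26
  P[7]: 40 + -7 = 33
  P[8]: 48 + -7 = 41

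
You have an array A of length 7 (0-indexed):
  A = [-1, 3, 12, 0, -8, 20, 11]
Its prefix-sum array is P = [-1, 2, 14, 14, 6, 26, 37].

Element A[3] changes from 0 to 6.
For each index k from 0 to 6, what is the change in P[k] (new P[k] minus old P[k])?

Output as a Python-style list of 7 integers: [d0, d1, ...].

Answer: [0, 0, 0, 6, 6, 6, 6]

Derivation:
Element change: A[3] 0 -> 6, delta = 6
For k < 3: P[k] unchanged, delta_P[k] = 0
For k >= 3: P[k] shifts by exactly 6
Delta array: [0, 0, 0, 6, 6, 6, 6]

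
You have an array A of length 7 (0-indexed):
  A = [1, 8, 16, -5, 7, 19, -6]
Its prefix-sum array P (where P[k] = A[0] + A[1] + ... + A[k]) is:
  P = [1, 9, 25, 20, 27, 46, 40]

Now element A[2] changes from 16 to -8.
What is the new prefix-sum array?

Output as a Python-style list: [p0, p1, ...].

Answer: [1, 9, 1, -4, 3, 22, 16]

Derivation:
Change: A[2] 16 -> -8, delta = -24
P[k] for k < 2: unchanged (A[2] not included)
P[k] for k >= 2: shift by delta = -24
  P[0] = 1 + 0 = 1
  P[1] = 9 + 0 = 9
  P[2] = 25 + -24 = 1
  P[3] = 20 + -24 = -4
  P[4] = 27 + -24 = 3
  P[5] = 46 + -24 = 22
  P[6] = 40 + -24 = 16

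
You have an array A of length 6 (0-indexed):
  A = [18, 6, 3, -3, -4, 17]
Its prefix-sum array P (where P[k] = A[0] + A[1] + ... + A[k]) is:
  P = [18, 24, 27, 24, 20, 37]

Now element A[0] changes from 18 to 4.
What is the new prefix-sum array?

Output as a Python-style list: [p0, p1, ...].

Change: A[0] 18 -> 4, delta = -14
P[k] for k < 0: unchanged (A[0] not included)
P[k] for k >= 0: shift by delta = -14
  P[0] = 18 + -14 = 4
  P[1] = 24 + -14 = 10
  P[2] = 27 + -14 = 13
  P[3] = 24 + -14 = 10
  P[4] = 20 + -14 = 6
  P[5] = 37 + -14 = 23

Answer: [4, 10, 13, 10, 6, 23]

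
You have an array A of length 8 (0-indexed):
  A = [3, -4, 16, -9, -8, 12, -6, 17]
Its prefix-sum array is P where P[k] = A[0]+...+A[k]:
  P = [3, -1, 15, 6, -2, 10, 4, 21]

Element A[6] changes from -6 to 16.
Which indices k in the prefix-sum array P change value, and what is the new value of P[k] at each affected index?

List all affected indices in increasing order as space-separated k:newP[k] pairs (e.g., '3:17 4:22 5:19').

Answer: 6:26 7:43

Derivation:
P[k] = A[0] + ... + A[k]
P[k] includes A[6] iff k >= 6
Affected indices: 6, 7, ..., 7; delta = 22
  P[6]: 4 + 22 = 26
  P[7]: 21 + 22 = 43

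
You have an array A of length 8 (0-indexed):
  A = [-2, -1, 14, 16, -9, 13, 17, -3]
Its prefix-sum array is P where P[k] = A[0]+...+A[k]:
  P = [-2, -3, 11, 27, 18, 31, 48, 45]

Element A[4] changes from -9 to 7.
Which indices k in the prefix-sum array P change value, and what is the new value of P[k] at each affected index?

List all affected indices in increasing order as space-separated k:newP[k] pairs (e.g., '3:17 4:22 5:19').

Answer: 4:34 5:47 6:64 7:61

Derivation:
P[k] = A[0] + ... + A[k]
P[k] includes A[4] iff k >= 4
Affected indices: 4, 5, ..., 7; delta = 16
  P[4]: 18 + 16 = 34
  P[5]: 31 + 16 = 47
  P[6]: 48 + 16 = 64
  P[7]: 45 + 16 = 61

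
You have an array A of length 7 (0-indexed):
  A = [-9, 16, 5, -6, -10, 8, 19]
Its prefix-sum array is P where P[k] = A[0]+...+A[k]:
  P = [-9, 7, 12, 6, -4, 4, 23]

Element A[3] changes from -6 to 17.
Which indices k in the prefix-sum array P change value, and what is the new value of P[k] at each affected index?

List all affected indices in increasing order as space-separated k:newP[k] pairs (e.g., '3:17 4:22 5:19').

Answer: 3:29 4:19 5:27 6:46

Derivation:
P[k] = A[0] + ... + A[k]
P[k] includes A[3] iff k >= 3
Affected indices: 3, 4, ..., 6; delta = 23
  P[3]: 6 + 23 = 29
  P[4]: -4 + 23 = 19
  P[5]: 4 + 23 = 27
  P[6]: 23 + 23 = 46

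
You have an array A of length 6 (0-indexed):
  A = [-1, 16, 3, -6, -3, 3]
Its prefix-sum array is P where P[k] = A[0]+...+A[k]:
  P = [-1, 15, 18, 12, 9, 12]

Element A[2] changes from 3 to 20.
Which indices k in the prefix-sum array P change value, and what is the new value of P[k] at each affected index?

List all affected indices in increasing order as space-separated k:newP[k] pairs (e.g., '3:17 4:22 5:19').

Answer: 2:35 3:29 4:26 5:29

Derivation:
P[k] = A[0] + ... + A[k]
P[k] includes A[2] iff k >= 2
Affected indices: 2, 3, ..., 5; delta = 17
  P[2]: 18 + 17 = 35
  P[3]: 12 + 17 = 29
  P[4]: 9 + 17 = 26
  P[5]: 12 + 17 = 29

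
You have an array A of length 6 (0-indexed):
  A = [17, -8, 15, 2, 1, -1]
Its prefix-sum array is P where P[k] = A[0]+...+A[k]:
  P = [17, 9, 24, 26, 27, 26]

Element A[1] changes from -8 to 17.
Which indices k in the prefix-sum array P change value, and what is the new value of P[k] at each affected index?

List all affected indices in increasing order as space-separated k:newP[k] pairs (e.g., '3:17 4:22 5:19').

Answer: 1:34 2:49 3:51 4:52 5:51

Derivation:
P[k] = A[0] + ... + A[k]
P[k] includes A[1] iff k >= 1
Affected indices: 1, 2, ..., 5; delta = 25
  P[1]: 9 + 25 = 34
  P[2]: 24 + 25 = 49
  P[3]: 26 + 25 = 51
  P[4]: 27 + 25 = 52
  P[5]: 26 + 25 = 51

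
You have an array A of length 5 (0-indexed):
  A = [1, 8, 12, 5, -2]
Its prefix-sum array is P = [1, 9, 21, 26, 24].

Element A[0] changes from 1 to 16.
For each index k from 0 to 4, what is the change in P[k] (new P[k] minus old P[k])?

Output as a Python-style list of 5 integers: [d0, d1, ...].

Answer: [15, 15, 15, 15, 15]

Derivation:
Element change: A[0] 1 -> 16, delta = 15
For k < 0: P[k] unchanged, delta_P[k] = 0
For k >= 0: P[k] shifts by exactly 15
Delta array: [15, 15, 15, 15, 15]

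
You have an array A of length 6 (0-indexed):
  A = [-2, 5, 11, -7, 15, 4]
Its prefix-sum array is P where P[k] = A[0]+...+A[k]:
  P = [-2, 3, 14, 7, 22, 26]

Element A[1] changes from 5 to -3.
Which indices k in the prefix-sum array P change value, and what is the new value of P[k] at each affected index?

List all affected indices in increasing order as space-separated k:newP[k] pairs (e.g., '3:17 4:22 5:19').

Answer: 1:-5 2:6 3:-1 4:14 5:18

Derivation:
P[k] = A[0] + ... + A[k]
P[k] includes A[1] iff k >= 1
Affected indices: 1, 2, ..., 5; delta = -8
  P[1]: 3 + -8 = -5
  P[2]: 14 + -8 = 6
  P[3]: 7 + -8 = -1
  P[4]: 22 + -8 = 14
  P[5]: 26 + -8 = 18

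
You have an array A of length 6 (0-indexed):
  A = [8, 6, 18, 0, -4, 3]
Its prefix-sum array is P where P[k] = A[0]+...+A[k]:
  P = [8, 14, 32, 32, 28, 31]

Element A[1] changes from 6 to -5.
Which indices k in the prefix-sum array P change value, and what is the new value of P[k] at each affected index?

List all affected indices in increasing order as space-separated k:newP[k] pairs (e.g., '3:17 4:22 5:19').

P[k] = A[0] + ... + A[k]
P[k] includes A[1] iff k >= 1
Affected indices: 1, 2, ..., 5; delta = -11
  P[1]: 14 + -11 = 3
  P[2]: 32 + -11 = 21
  P[3]: 32 + -11 = 21
  P[4]: 28 + -11 = 17
  P[5]: 31 + -11 = 20

Answer: 1:3 2:21 3:21 4:17 5:20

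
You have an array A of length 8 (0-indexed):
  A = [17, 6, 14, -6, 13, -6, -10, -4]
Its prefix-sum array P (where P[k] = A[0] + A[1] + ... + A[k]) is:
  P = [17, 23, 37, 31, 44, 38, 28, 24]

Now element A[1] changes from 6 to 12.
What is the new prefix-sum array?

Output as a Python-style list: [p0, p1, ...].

Change: A[1] 6 -> 12, delta = 6
P[k] for k < 1: unchanged (A[1] not included)
P[k] for k >= 1: shift by delta = 6
  P[0] = 17 + 0 = 17
  P[1] = 23 + 6 = 29
  P[2] = 37 + 6 = 43
  P[3] = 31 + 6 = 37
  P[4] = 44 + 6 = 50
  P[5] = 38 + 6 = 44
  P[6] = 28 + 6 = 34
  P[7] = 24 + 6 = 30

Answer: [17, 29, 43, 37, 50, 44, 34, 30]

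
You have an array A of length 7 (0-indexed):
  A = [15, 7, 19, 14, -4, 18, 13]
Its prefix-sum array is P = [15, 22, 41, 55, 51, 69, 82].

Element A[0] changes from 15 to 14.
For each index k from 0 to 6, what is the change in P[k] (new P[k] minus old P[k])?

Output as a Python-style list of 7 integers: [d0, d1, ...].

Answer: [-1, -1, -1, -1, -1, -1, -1]

Derivation:
Element change: A[0] 15 -> 14, delta = -1
For k < 0: P[k] unchanged, delta_P[k] = 0
For k >= 0: P[k] shifts by exactly -1
Delta array: [-1, -1, -1, -1, -1, -1, -1]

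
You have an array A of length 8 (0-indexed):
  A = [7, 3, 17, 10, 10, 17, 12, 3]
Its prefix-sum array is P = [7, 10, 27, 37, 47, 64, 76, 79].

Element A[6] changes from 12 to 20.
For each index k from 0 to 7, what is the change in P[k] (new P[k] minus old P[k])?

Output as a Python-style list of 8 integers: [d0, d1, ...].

Answer: [0, 0, 0, 0, 0, 0, 8, 8]

Derivation:
Element change: A[6] 12 -> 20, delta = 8
For k < 6: P[k] unchanged, delta_P[k] = 0
For k >= 6: P[k] shifts by exactly 8
Delta array: [0, 0, 0, 0, 0, 0, 8, 8]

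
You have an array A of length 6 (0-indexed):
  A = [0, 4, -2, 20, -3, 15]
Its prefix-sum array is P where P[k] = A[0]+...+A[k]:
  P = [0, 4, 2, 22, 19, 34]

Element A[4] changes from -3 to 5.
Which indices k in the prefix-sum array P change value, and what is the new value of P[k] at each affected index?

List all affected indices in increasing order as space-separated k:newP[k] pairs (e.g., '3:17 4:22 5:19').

Answer: 4:27 5:42

Derivation:
P[k] = A[0] + ... + A[k]
P[k] includes A[4] iff k >= 4
Affected indices: 4, 5, ..., 5; delta = 8
  P[4]: 19 + 8 = 27
  P[5]: 34 + 8 = 42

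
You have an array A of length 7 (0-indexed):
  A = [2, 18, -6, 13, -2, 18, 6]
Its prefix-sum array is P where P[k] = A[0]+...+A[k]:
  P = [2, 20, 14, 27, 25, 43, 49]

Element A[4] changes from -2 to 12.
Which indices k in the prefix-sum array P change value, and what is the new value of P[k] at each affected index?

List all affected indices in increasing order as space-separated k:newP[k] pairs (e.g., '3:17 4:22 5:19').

P[k] = A[0] + ... + A[k]
P[k] includes A[4] iff k >= 4
Affected indices: 4, 5, ..., 6; delta = 14
  P[4]: 25 + 14 = 39
  P[5]: 43 + 14 = 57
  P[6]: 49 + 14 = 63

Answer: 4:39 5:57 6:63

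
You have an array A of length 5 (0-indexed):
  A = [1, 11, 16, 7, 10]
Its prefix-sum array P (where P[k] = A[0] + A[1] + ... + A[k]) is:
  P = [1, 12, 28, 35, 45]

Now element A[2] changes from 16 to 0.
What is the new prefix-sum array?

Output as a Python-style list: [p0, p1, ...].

Answer: [1, 12, 12, 19, 29]

Derivation:
Change: A[2] 16 -> 0, delta = -16
P[k] for k < 2: unchanged (A[2] not included)
P[k] for k >= 2: shift by delta = -16
  P[0] = 1 + 0 = 1
  P[1] = 12 + 0 = 12
  P[2] = 28 + -16 = 12
  P[3] = 35 + -16 = 19
  P[4] = 45 + -16 = 29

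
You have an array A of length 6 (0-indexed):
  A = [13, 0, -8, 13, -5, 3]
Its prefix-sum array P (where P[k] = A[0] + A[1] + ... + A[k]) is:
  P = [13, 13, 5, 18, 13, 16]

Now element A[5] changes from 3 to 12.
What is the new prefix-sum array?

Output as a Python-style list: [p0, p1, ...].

Change: A[5] 3 -> 12, delta = 9
P[k] for k < 5: unchanged (A[5] not included)
P[k] for k >= 5: shift by delta = 9
  P[0] = 13 + 0 = 13
  P[1] = 13 + 0 = 13
  P[2] = 5 + 0 = 5
  P[3] = 18 + 0 = 18
  P[4] = 13 + 0 = 13
  P[5] = 16 + 9 = 25

Answer: [13, 13, 5, 18, 13, 25]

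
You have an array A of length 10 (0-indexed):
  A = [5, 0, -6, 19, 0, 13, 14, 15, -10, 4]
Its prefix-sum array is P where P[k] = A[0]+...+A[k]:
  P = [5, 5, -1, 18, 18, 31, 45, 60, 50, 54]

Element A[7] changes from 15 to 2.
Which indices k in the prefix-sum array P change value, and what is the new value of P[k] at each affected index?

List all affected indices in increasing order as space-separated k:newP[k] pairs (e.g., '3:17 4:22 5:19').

Answer: 7:47 8:37 9:41

Derivation:
P[k] = A[0] + ... + A[k]
P[k] includes A[7] iff k >= 7
Affected indices: 7, 8, ..., 9; delta = -13
  P[7]: 60 + -13 = 47
  P[8]: 50 + -13 = 37
  P[9]: 54 + -13 = 41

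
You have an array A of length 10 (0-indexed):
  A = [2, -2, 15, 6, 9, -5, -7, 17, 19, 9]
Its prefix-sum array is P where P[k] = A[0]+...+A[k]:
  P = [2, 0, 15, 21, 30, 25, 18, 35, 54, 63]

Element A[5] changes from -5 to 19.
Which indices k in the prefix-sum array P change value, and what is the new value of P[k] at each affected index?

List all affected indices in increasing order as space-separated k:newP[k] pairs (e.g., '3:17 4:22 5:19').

P[k] = A[0] + ... + A[k]
P[k] includes A[5] iff k >= 5
Affected indices: 5, 6, ..., 9; delta = 24
  P[5]: 25 + 24 = 49
  P[6]: 18 + 24 = 42
  P[7]: 35 + 24 = 59
  P[8]: 54 + 24 = 78
  P[9]: 63 + 24 = 87

Answer: 5:49 6:42 7:59 8:78 9:87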